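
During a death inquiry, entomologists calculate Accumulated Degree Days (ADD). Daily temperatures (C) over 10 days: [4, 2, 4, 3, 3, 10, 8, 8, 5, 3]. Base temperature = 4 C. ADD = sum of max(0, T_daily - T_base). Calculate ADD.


Computing ADD day by day:
Day 1: max(0, 4 - 4) = 0
Day 2: max(0, 2 - 4) = 0
Day 3: max(0, 4 - 4) = 0
Day 4: max(0, 3 - 4) = 0
Day 5: max(0, 3 - 4) = 0
Day 6: max(0, 10 - 4) = 6
Day 7: max(0, 8 - 4) = 4
Day 8: max(0, 8 - 4) = 4
Day 9: max(0, 5 - 4) = 1
Day 10: max(0, 3 - 4) = 0
Total ADD = 15

15


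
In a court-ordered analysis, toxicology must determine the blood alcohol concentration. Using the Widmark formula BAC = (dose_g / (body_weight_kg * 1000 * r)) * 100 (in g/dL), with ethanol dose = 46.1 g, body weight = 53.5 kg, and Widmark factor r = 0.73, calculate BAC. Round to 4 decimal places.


Applying the Widmark formula:
BAC = (dose_g / (body_wt * 1000 * r)) * 100
Denominator = 53.5 * 1000 * 0.73 = 39055
BAC = (46.1 / 39055) * 100
BAC = 0.1180 g/dL

0.1180


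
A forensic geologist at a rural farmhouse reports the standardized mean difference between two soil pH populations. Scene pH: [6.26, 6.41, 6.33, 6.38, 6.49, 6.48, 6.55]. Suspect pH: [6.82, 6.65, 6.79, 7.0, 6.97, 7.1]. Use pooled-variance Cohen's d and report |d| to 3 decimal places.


Pooled-variance Cohen's d for soil pH comparison:
Scene mean = 44.9 / 7 = 6.414286
Suspect mean = 41.33 / 6 = 6.888333
Scene sample variance s_s^2 = 0.010095
Suspect sample variance s_c^2 = 0.027017
Pooled variance = ((n_s-1)*s_s^2 + (n_c-1)*s_c^2) / (n_s + n_c - 2) = 0.017787
Pooled SD = sqrt(0.017787) = 0.133368
Mean difference = -0.474048
|d| = |-0.474048| / 0.133368 = 3.554

3.554


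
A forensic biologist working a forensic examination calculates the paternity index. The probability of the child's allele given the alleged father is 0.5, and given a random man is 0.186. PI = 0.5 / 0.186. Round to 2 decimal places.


Paternity Index calculation:
PI = P(allele|father) / P(allele|random)
PI = 0.5 / 0.186
PI = 2.69

2.69


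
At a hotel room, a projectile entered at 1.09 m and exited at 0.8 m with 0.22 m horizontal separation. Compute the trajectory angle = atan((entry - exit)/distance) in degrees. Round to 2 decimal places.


Bullet trajectory angle:
Height difference = 1.09 - 0.8 = 0.29 m
angle = atan(0.29 / 0.22)
angle = atan(1.318182)
angle = 52.82 degrees

52.82


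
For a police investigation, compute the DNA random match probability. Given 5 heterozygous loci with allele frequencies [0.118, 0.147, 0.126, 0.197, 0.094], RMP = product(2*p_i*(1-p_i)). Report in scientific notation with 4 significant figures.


Computing RMP for 5 loci:
Locus 1: 2 * 0.118 * 0.882 = 0.208152
Locus 2: 2 * 0.147 * 0.853 = 0.250782
Locus 3: 2 * 0.126 * 0.874 = 0.220248
Locus 4: 2 * 0.197 * 0.803 = 0.316382
Locus 5: 2 * 0.094 * 0.906 = 0.170328
RMP = 6.196e-04

6.196e-04


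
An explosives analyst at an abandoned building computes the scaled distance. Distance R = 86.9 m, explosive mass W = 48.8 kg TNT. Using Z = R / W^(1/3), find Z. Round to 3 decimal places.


Scaled distance calculation:
W^(1/3) = 48.8^(1/3) = 3.65432
Z = R / W^(1/3) = 86.9 / 3.65432
Z = 23.780 m/kg^(1/3)

23.780


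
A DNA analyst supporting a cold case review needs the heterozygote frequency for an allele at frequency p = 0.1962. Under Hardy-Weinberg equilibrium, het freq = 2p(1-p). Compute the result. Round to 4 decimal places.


Hardy-Weinberg heterozygote frequency:
q = 1 - p = 1 - 0.1962 = 0.8038
2pq = 2 * 0.1962 * 0.8038 = 0.3154

0.3154


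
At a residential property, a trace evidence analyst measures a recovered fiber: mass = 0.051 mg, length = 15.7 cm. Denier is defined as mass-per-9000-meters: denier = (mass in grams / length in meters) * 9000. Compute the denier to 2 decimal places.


Denier calculation:
Mass in grams = 0.051 mg / 1000 = 0.000051 g
Length in meters = 15.7 cm / 100 = 0.157 m
Linear density = mass / length = 0.000051 / 0.157 = 0.00032484 g/m
Denier = (g/m) * 9000 = 0.00032484 * 9000 = 2.92

2.92


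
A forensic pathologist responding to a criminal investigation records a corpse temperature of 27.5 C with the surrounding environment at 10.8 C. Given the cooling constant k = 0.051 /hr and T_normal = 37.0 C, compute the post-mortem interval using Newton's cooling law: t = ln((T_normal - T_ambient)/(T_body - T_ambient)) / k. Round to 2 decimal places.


Using Newton's law of cooling:
t = ln((T_normal - T_ambient) / (T_body - T_ambient)) / k
T_normal - T_ambient = 26.2
T_body - T_ambient = 16.7
Ratio = 1.568862
ln(ratio) = 0.450351
t = 0.450351 / 0.051 = 8.83 hours

8.83


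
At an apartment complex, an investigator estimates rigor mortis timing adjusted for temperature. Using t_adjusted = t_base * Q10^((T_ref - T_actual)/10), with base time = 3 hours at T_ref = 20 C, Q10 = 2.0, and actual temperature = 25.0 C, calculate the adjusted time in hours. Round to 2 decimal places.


Rigor mortis time adjustment:
Exponent = (T_ref - T_actual) / 10 = (20 - 25.0) / 10 = -0.5
Q10 factor = 2.0^-0.5 = 0.70711
t_adjusted = 3 * 0.70711 = 2.12 hours

2.12


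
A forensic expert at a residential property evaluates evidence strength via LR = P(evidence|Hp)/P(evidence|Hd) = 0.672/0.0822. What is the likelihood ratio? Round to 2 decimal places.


Likelihood ratio calculation:
LR = P(E|Hp) / P(E|Hd)
LR = 0.672 / 0.0822
LR = 8.18

8.18


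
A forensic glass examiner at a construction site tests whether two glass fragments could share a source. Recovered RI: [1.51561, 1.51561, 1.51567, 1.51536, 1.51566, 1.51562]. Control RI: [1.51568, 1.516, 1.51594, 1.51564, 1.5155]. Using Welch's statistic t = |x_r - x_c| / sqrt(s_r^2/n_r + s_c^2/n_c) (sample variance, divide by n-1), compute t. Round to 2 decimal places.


Welch's t-criterion for glass RI comparison:
Recovered mean = sum / n_r = 9.09353 / 6 = 1.5155883
Control mean = sum / n_c = 7.57876 / 5 = 1.515752
Recovered sample variance s_r^2 = 1.31767e-08
Control sample variance s_c^2 = 4.452e-08
Welch SE (unpooled) = sqrt(s_r^2/n_r + s_c^2/n_c) = sqrt(2.19611e-09 + 8.904e-09) = sqrt(1.11001e-08) = 0.000105357
|mean_r - mean_c| = 0.000163667
t = 0.000163667 / 0.000105357 = 1.55

1.55


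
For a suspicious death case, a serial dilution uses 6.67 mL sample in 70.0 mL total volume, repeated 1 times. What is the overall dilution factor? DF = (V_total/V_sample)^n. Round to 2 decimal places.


Dilution factor calculation:
Single dilution = V_total / V_sample = 70.0 / 6.67 ≈ 10.494753
Number of dilutions = 1
Total DF = (70.0 / 6.67)^1 (full precision, rounded at the end) = 10.49

10.49


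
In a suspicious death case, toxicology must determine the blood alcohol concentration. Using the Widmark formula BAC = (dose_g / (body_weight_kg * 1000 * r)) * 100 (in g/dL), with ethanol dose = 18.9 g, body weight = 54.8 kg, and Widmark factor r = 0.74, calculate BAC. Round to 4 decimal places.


Applying the Widmark formula:
BAC = (dose_g / (body_wt * 1000 * r)) * 100
Denominator = 54.8 * 1000 * 0.74 = 40552
BAC = (18.9 / 40552) * 100
BAC = 0.0466 g/dL

0.0466


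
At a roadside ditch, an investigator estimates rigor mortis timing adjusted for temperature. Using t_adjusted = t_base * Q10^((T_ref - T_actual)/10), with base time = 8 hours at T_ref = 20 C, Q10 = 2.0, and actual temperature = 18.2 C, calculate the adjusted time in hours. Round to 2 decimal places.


Rigor mortis time adjustment:
Exponent = (T_ref - T_actual) / 10 = (20 - 18.2) / 10 = 0.18
Q10 factor = 2.0^0.18 = 1.13288
t_adjusted = 8 * 1.13288 = 9.06 hours

9.06


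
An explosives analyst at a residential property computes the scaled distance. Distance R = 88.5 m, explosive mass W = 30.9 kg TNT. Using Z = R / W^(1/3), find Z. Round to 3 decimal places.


Scaled distance calculation:
W^(1/3) = 30.9^(1/3) = 3.137999
Z = R / W^(1/3) = 88.5 / 3.137999
Z = 28.203 m/kg^(1/3)

28.203


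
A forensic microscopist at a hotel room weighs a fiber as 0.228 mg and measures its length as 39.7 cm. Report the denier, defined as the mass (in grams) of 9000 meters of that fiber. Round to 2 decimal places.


Denier calculation:
Mass in grams = 0.228 mg / 1000 = 0.000228 g
Length in meters = 39.7 cm / 100 = 0.397 m
Linear density = mass / length = 0.000228 / 0.397 = 0.00057431 g/m
Denier = (g/m) * 9000 = 0.00057431 * 9000 = 5.17

5.17


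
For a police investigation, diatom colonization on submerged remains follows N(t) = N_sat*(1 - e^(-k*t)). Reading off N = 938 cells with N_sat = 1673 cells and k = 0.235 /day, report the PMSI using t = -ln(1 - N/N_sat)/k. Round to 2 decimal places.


PMSI from diatom colonization curve:
N / N_sat = 938 / 1673 = 0.560669
1 - N/N_sat = 0.439331
ln(1 - N/N_sat) = -0.822502
t = -ln(1 - N/N_sat) / k = -(-0.822502) / 0.235 = 3.50 days

3.50


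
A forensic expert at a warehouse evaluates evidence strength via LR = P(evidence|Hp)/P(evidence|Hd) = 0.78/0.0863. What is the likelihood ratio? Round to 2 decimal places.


Likelihood ratio calculation:
LR = P(E|Hp) / P(E|Hd)
LR = 0.78 / 0.0863
LR = 9.04

9.04


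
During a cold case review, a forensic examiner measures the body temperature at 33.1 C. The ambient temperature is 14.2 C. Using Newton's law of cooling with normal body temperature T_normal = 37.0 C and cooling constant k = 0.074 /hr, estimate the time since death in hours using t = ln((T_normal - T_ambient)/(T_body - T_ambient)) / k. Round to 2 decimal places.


Using Newton's law of cooling:
t = ln((T_normal - T_ambient) / (T_body - T_ambient)) / k
T_normal - T_ambient = 22.8
T_body - T_ambient = 18.9
Ratio = 1.206349
ln(ratio) = 0.187598
t = 0.187598 / 0.074 = 2.54 hours

2.54


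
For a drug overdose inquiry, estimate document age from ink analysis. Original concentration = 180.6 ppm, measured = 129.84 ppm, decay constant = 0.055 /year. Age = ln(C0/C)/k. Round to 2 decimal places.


Document age estimation:
C0/C = 180.6 / 129.84 = 1.390943
ln(C0/C) = 0.329982
t = 0.329982 / 0.055 = 6.00 years

6.00


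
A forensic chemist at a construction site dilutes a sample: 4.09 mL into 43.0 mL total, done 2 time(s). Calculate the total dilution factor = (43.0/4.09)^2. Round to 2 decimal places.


Dilution factor calculation:
Single dilution = V_total / V_sample = 43.0 / 4.09 ≈ 10.513447
Number of dilutions = 2
Total DF = (43.0 / 4.09)^2 (full precision, rounded at the end) = 110.53

110.53


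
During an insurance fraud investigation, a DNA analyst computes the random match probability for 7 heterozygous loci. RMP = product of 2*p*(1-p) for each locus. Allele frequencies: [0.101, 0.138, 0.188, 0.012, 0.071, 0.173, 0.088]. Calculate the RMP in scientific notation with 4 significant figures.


Computing RMP for 7 loci:
Locus 1: 2 * 0.101 * 0.899 = 0.181598
Locus 2: 2 * 0.138 * 0.862 = 0.237912
Locus 3: 2 * 0.188 * 0.812 = 0.305312
Locus 4: 2 * 0.012 * 0.988 = 0.023712
Locus 5: 2 * 0.071 * 0.929 = 0.131918
Locus 6: 2 * 0.173 * 0.827 = 0.286142
Locus 7: 2 * 0.088 * 0.912 = 0.160512
RMP = 1.895e-06

1.895e-06


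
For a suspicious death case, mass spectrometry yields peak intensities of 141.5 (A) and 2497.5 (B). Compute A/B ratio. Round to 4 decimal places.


Spectral peak ratio:
Peak A = 141.5 counts
Peak B = 2497.5 counts
Ratio = 141.5 / 2497.5 = 0.0567

0.0567


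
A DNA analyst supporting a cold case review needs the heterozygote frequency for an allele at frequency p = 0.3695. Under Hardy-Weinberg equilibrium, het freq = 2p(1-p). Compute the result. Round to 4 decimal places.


Hardy-Weinberg heterozygote frequency:
q = 1 - p = 1 - 0.3695 = 0.6305
2pq = 2 * 0.3695 * 0.6305 = 0.4659

0.4659


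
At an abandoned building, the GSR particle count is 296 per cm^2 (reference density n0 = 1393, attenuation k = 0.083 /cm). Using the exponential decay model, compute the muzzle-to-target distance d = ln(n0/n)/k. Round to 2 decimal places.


GSR distance calculation:
n0/n = 1393 / 296 = 4.706081
ln(n0/n) = 1.548856
d = 1.548856 / 0.083 = 18.66 cm

18.66


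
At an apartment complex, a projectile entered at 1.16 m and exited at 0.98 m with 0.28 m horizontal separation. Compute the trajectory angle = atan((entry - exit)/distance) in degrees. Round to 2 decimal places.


Bullet trajectory angle:
Height difference = 1.16 - 0.98 = 0.18 m
angle = atan(0.18 / 0.28)
angle = atan(0.642857)
angle = 32.74 degrees

32.74


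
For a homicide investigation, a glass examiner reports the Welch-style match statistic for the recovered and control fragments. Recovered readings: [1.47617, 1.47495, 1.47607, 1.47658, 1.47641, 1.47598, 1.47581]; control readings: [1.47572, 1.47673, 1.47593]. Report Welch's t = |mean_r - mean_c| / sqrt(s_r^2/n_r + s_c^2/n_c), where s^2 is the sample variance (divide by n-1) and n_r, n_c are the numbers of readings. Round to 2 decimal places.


Welch's t-criterion for glass RI comparison:
Recovered mean = sum / n_r = 10.33197 / 7 = 1.4759957
Control mean = sum / n_c = 4.42838 / 3 = 1.4761267
Recovered sample variance s_r^2 = 2.79529e-07
Control sample variance s_c^2 = 2.84033e-07
Welch SE (unpooled) = sqrt(s_r^2/n_r + s_c^2/n_c) = sqrt(3.99327e-08 + 9.46778e-08) = sqrt(1.3461e-07) = 0.000366892
|mean_r - mean_c| = 0.000130952
t = 0.000130952 / 0.000366892 = 0.36

0.36


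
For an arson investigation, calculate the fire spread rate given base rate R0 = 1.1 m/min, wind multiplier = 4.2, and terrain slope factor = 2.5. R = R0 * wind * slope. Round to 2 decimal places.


Fire spread rate calculation:
R = R0 * wind_factor * slope_factor
= 1.1 * 4.2 * 2.5
= 4.62 * 2.5
= 11.55 m/min

11.55


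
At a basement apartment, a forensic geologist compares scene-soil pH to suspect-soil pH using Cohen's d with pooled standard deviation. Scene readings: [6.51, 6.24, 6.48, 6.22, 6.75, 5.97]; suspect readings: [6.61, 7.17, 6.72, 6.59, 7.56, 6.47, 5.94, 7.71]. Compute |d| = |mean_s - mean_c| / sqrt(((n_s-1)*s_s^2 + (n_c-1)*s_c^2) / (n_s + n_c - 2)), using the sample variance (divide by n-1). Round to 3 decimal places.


Pooled-variance Cohen's d for soil pH comparison:
Scene mean = 38.17 / 6 = 6.361667
Suspect mean = 54.77 / 8 = 6.84625
Scene sample variance s_s^2 = 0.075017
Suspect sample variance s_c^2 = 0.351512
Pooled variance = ((n_s-1)*s_s^2 + (n_c-1)*s_c^2) / (n_s + n_c - 2) = 0.236306
Pooled SD = sqrt(0.236306) = 0.486113
Mean difference = -0.484583
|d| = |-0.484583| / 0.486113 = 0.997

0.997


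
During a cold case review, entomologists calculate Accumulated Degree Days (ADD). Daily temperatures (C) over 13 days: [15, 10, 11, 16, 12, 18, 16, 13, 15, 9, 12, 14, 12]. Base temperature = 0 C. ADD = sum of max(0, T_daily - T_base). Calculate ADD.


Computing ADD day by day:
Day 1: max(0, 15 - 0) = 15
Day 2: max(0, 10 - 0) = 10
Day 3: max(0, 11 - 0) = 11
Day 4: max(0, 16 - 0) = 16
Day 5: max(0, 12 - 0) = 12
Day 6: max(0, 18 - 0) = 18
Day 7: max(0, 16 - 0) = 16
Day 8: max(0, 13 - 0) = 13
Day 9: max(0, 15 - 0) = 15
Day 10: max(0, 9 - 0) = 9
Day 11: max(0, 12 - 0) = 12
Day 12: max(0, 14 - 0) = 14
Day 13: max(0, 12 - 0) = 12
Total ADD = 173

173


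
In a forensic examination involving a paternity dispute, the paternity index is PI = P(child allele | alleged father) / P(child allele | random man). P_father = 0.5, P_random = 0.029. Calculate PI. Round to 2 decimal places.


Paternity Index calculation:
PI = P(allele|father) / P(allele|random)
PI = 0.5 / 0.029
PI = 17.24

17.24


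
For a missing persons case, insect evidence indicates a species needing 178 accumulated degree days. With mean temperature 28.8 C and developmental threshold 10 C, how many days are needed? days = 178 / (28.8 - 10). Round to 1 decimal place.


Insect development time:
Effective temperature = avg_temp - T_base = 28.8 - 10 = 18.8 C
Days = ADD / effective_temp = 178 / 18.8 = 9.5 days

9.5


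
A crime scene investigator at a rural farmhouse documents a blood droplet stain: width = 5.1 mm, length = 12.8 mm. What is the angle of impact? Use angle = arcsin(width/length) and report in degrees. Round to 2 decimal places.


Blood spatter impact angle calculation:
width / length = 5.1 / 12.8 = 0.398437
angle = arcsin(0.398437)
angle = 23.48 degrees

23.48


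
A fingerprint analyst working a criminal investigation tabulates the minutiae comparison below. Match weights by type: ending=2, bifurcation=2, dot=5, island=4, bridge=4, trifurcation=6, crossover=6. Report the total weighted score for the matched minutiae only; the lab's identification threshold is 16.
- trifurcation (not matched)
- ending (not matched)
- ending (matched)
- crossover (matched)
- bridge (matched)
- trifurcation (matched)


Weighted minutiae match score:
  trifurcation: not matched, +0
  ending: not matched, +0
  ending: matched, +2 (running total 2)
  crossover: matched, +6 (running total 8)
  bridge: matched, +4 (running total 12)
  trifurcation: matched, +6 (running total 18)
Total score = 18
Threshold = 16; verdict = identification

18


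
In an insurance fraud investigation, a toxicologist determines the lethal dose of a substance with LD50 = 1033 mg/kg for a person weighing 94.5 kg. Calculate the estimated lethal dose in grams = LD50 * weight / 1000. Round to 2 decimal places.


Lethal dose calculation:
Lethal dose = LD50 * body_weight / 1000
= 1033 * 94.5 / 1000
= 97618.5 / 1000
= 97.62 g

97.62


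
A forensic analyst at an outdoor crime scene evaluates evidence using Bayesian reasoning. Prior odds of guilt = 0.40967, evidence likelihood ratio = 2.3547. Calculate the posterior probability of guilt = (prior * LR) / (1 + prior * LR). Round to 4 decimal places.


Bayesian evidence evaluation:
Posterior odds = prior_odds * LR = 0.40967 * 2.3547 = 0.9646499
Posterior probability = posterior_odds / (1 + posterior_odds)
= 0.9646499 / (1 + 0.9646499)
= 0.9646499 / 1.9646499
= 0.4910

0.4910


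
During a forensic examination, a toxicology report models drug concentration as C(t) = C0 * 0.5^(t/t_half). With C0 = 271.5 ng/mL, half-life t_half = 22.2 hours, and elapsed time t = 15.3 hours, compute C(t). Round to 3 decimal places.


Drug concentration decay:
Number of half-lives = t / t_half = 15.3 / 22.2 = 0.689189
Decay factor = 0.5^0.689189 = 0.62020239
C(t) = 271.5 * 0.62020239 = 168.385 ng/mL

168.385


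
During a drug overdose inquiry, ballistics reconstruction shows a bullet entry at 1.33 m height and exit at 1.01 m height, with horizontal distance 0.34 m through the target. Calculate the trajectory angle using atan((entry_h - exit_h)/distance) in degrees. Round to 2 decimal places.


Bullet trajectory angle:
Height difference = 1.33 - 1.01 = 0.32 m
angle = atan(0.32 / 0.34)
angle = atan(0.941176)
angle = 43.26 degrees

43.26


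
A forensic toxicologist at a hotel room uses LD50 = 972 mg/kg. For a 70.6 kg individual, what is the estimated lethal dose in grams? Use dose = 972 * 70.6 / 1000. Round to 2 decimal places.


Lethal dose calculation:
Lethal dose = LD50 * body_weight / 1000
= 972 * 70.6 / 1000
= 68623.2 / 1000
= 68.62 g

68.62


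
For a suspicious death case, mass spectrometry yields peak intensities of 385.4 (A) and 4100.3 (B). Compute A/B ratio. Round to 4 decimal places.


Spectral peak ratio:
Peak A = 385.4 counts
Peak B = 4100.3 counts
Ratio = 385.4 / 4100.3 = 0.0940

0.0940


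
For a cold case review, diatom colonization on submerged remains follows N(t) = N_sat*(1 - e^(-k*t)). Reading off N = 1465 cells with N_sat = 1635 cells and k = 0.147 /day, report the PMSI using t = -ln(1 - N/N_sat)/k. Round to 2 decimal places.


PMSI from diatom colonization curve:
N / N_sat = 1465 / 1635 = 0.896024
1 - N/N_sat = 0.103976
ln(1 - N/N_sat) = -2.263595
t = -ln(1 - N/N_sat) / k = -(-2.263595) / 0.147 = 15.40 days

15.40


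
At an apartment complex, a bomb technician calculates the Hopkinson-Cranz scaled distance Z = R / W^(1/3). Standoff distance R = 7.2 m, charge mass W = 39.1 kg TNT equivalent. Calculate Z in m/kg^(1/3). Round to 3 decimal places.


Scaled distance calculation:
W^(1/3) = 39.1^(1/3) = 3.394107
Z = R / W^(1/3) = 7.2 / 3.394107
Z = 2.121 m/kg^(1/3)

2.121


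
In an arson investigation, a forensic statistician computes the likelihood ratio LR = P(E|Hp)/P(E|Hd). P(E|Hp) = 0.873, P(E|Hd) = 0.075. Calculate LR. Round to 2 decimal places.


Likelihood ratio calculation:
LR = P(E|Hp) / P(E|Hd)
LR = 0.873 / 0.075
LR = 11.64

11.64


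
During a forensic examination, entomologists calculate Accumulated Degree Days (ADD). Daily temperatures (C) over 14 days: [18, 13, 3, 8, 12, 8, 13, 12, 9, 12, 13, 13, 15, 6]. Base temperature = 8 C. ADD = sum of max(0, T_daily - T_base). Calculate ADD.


Computing ADD day by day:
Day 1: max(0, 18 - 8) = 10
Day 2: max(0, 13 - 8) = 5
Day 3: max(0, 3 - 8) = 0
Day 4: max(0, 8 - 8) = 0
Day 5: max(0, 12 - 8) = 4
Day 6: max(0, 8 - 8) = 0
Day 7: max(0, 13 - 8) = 5
Day 8: max(0, 12 - 8) = 4
Day 9: max(0, 9 - 8) = 1
Day 10: max(0, 12 - 8) = 4
Day 11: max(0, 13 - 8) = 5
Day 12: max(0, 13 - 8) = 5
Day 13: max(0, 15 - 8) = 7
Day 14: max(0, 6 - 8) = 0
Total ADD = 50

50


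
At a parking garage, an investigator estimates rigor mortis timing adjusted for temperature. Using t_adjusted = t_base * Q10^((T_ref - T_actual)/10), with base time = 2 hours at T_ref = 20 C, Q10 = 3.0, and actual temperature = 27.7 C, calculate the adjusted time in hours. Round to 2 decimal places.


Rigor mortis time adjustment:
Exponent = (T_ref - T_actual) / 10 = (20 - 27.7) / 10 = -0.77
Q10 factor = 3.0^-0.77 = 0.42916
t_adjusted = 2 * 0.42916 = 0.86 hours

0.86


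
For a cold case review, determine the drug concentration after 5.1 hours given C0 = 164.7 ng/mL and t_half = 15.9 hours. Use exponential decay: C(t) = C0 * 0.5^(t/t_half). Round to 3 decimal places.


Drug concentration decay:
Number of half-lives = t / t_half = 5.1 / 15.9 = 0.320755
Decay factor = 0.5^0.320755 = 0.80065077
C(t) = 164.7 * 0.80065077 = 131.867 ng/mL

131.867


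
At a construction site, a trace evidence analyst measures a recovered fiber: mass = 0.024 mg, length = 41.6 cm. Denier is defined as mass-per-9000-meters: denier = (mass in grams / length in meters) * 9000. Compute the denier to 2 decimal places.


Denier calculation:
Mass in grams = 0.024 mg / 1000 = 0.000024 g
Length in meters = 41.6 cm / 100 = 0.416 m
Linear density = mass / length = 0.000024 / 0.416 = 0.00005769 g/m
Denier = (g/m) * 9000 = 0.00005769 * 9000 = 0.52

0.52


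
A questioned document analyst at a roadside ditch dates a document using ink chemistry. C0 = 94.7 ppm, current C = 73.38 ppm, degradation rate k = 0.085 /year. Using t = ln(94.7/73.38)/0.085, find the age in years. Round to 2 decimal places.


Document age estimation:
C0/C = 94.7 / 73.38 = 1.290542
ln(C0/C) = 0.255062
t = 0.255062 / 0.085 = 3.00 years

3.00


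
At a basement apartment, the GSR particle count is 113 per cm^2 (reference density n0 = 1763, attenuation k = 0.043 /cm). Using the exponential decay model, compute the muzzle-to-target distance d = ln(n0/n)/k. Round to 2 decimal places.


GSR distance calculation:
n0/n = 1763 / 113 = 15.60177
ln(n0/n) = 2.747384
d = 2.747384 / 0.043 = 63.89 cm

63.89


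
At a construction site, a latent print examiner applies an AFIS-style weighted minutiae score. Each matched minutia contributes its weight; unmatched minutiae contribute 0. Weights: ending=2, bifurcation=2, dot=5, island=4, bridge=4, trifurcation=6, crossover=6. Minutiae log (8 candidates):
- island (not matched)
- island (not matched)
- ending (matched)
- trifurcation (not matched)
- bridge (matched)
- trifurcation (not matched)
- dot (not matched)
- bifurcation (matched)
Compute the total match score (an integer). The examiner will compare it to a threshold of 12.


Weighted minutiae match score:
  island: not matched, +0
  island: not matched, +0
  ending: matched, +2 (running total 2)
  trifurcation: not matched, +0
  bridge: matched, +4 (running total 6)
  trifurcation: not matched, +0
  dot: not matched, +0
  bifurcation: matched, +2 (running total 8)
Total score = 8
Threshold = 12; verdict = inconclusive

8


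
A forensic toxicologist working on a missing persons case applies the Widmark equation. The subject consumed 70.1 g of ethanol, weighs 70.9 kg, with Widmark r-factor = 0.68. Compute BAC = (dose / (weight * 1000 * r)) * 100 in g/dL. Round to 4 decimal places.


Applying the Widmark formula:
BAC = (dose_g / (body_wt * 1000 * r)) * 100
Denominator = 70.9 * 1000 * 0.68 = 48212
BAC = (70.1 / 48212) * 100
BAC = 0.1454 g/dL

0.1454


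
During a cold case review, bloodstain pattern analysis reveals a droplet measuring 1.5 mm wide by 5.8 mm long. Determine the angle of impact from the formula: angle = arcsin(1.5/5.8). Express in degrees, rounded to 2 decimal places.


Blood spatter impact angle calculation:
width / length = 1.5 / 5.8 = 0.258621
angle = arcsin(0.258621)
angle = 14.99 degrees

14.99


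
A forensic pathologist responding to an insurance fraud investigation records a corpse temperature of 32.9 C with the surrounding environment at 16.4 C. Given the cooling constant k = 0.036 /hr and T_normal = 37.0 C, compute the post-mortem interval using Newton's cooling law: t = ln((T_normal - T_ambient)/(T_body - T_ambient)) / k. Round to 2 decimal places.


Using Newton's law of cooling:
t = ln((T_normal - T_ambient) / (T_body - T_ambient)) / k
T_normal - T_ambient = 20.6
T_body - T_ambient = 16.5
Ratio = 1.248485
ln(ratio) = 0.221931
t = 0.221931 / 0.036 = 6.16 hours

6.16


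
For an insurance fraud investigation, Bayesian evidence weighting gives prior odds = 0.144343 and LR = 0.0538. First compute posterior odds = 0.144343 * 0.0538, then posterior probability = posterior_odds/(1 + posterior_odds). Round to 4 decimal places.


Bayesian evidence evaluation:
Posterior odds = prior_odds * LR = 0.144343 * 0.0538 = 0.007765653
Posterior probability = posterior_odds / (1 + posterior_odds)
= 0.007765653 / (1 + 0.007765653)
= 0.007765653 / 1.007765653
= 0.0077

0.0077


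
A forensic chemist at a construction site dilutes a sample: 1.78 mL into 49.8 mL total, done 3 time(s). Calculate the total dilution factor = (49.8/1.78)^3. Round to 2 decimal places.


Dilution factor calculation:
Single dilution = V_total / V_sample = 49.8 / 1.78 ≈ 27.977528
Number of dilutions = 3
Total DF = (49.8 / 1.78)^3 (full precision, rounded at the end) = 21899.19

21899.19


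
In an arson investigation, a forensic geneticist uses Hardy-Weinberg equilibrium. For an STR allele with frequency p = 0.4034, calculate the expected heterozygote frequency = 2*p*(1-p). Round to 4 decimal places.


Hardy-Weinberg heterozygote frequency:
q = 1 - p = 1 - 0.4034 = 0.5966
2pq = 2 * 0.4034 * 0.5966 = 0.4813

0.4813


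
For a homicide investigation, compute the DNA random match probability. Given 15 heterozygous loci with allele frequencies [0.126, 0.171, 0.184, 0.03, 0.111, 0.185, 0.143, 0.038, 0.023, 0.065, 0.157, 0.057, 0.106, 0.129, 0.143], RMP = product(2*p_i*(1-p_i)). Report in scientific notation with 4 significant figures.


Computing RMP for 15 loci:
Locus 1: 2 * 0.126 * 0.874 = 0.220248
Locus 2: 2 * 0.171 * 0.829 = 0.283518
Locus 3: 2 * 0.184 * 0.816 = 0.300288
Locus 4: 2 * 0.03 * 0.97 = 0.0582
Locus 5: 2 * 0.111 * 0.889 = 0.197358
Locus 6: 2 * 0.185 * 0.815 = 0.30155
Locus 7: 2 * 0.143 * 0.857 = 0.245102
Locus 8: 2 * 0.038 * 0.962 = 0.073112
Locus 9: 2 * 0.023 * 0.977 = 0.044942
Locus 10: 2 * 0.065 * 0.935 = 0.12155
Locus 11: 2 * 0.157 * 0.843 = 0.264702
Locus 12: 2 * 0.057 * 0.943 = 0.107502
Locus 13: 2 * 0.106 * 0.894 = 0.189528
Locus 14: 2 * 0.129 * 0.871 = 0.224718
Locus 15: 2 * 0.143 * 0.857 = 0.245102
RMP = 1.889e-12

1.889e-12


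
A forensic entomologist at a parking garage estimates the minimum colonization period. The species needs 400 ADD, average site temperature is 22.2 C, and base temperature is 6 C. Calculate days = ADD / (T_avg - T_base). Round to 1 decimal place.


Insect development time:
Effective temperature = avg_temp - T_base = 22.2 - 6 = 16.2 C
Days = ADD / effective_temp = 400 / 16.2 = 24.7 days

24.7


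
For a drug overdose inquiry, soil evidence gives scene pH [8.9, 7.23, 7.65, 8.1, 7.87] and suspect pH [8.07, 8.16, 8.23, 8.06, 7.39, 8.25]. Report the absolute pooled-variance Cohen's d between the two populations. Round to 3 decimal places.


Pooled-variance Cohen's d for soil pH comparison:
Scene mean = 39.75 / 5 = 7.95
Suspect mean = 48.16 / 6 = 8.026667
Scene sample variance s_s^2 = 0.38495
Suspect sample variance s_c^2 = 0.103467
Pooled variance = ((n_s-1)*s_s^2 + (n_c-1)*s_c^2) / (n_s + n_c - 2) = 0.22857
Pooled SD = sqrt(0.22857) = 0.47809
Mean difference = -0.076667
|d| = |-0.076667| / 0.47809 = 0.160

0.160


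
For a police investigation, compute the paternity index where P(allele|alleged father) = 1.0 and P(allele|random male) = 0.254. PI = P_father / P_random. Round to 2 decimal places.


Paternity Index calculation:
PI = P(allele|father) / P(allele|random)
PI = 1.0 / 0.254
PI = 3.94

3.94


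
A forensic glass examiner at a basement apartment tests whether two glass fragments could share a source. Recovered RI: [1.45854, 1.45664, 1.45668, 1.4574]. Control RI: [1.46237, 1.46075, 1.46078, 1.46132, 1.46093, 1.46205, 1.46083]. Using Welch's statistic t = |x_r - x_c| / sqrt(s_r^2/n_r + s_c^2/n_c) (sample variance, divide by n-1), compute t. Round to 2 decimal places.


Welch's t-criterion for glass RI comparison:
Recovered mean = sum / n_r = 5.82926 / 4 = 1.457315
Control mean = sum / n_c = 10.22903 / 7 = 1.46129
Recovered sample variance s_r^2 = 7.889e-07
Control sample variance s_c^2 = 4.39633e-07
Welch SE (unpooled) = sqrt(s_r^2/n_r + s_c^2/n_c) = sqrt(1.97225e-07 + 6.28048e-08) = sqrt(2.6003e-07) = 0.000509931
|mean_r - mean_c| = 0.003975
t = 0.003975 / 0.000509931 = 7.80

7.80


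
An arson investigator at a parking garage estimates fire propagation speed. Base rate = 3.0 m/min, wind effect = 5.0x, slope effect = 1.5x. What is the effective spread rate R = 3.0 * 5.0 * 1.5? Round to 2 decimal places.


Fire spread rate calculation:
R = R0 * wind_factor * slope_factor
= 3.0 * 5.0 * 1.5
= 15 * 1.5
= 22.50 m/min

22.50


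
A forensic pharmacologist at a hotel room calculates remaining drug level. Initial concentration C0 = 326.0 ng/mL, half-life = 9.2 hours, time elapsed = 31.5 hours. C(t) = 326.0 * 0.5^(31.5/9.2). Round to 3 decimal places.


Drug concentration decay:
Number of half-lives = t / t_half = 31.5 / 9.2 = 3.423913
Decay factor = 0.5^3.423913 = 0.09317502
C(t) = 326.0 * 0.09317502 = 30.375 ng/mL

30.375


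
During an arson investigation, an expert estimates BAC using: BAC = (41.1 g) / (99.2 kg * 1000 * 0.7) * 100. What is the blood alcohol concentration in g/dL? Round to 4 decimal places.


Applying the Widmark formula:
BAC = (dose_g / (body_wt * 1000 * r)) * 100
Denominator = 99.2 * 1000 * 0.7 = 69440
BAC = (41.1 / 69440) * 100
BAC = 0.0592 g/dL

0.0592


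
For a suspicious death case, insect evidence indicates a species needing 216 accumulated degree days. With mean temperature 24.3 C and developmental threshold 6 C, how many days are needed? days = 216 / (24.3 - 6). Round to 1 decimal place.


Insect development time:
Effective temperature = avg_temp - T_base = 24.3 - 6 = 18.3 C
Days = ADD / effective_temp = 216 / 18.3 = 11.8 days

11.8


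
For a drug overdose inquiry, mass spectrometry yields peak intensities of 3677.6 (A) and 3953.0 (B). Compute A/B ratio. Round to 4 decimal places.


Spectral peak ratio:
Peak A = 3677.6 counts
Peak B = 3953.0 counts
Ratio = 3677.6 / 3953.0 = 0.9303

0.9303


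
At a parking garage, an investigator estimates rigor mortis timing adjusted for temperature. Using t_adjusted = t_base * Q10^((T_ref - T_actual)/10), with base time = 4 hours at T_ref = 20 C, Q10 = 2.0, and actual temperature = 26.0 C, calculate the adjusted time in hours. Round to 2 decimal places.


Rigor mortis time adjustment:
Exponent = (T_ref - T_actual) / 10 = (20 - 26.0) / 10 = -0.6
Q10 factor = 2.0^-0.6 = 0.65975
t_adjusted = 4 * 0.65975 = 2.64 hours

2.64


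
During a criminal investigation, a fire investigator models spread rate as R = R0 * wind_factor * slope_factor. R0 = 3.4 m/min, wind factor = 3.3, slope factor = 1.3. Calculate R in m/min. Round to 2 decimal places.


Fire spread rate calculation:
R = R0 * wind_factor * slope_factor
= 3.4 * 3.3 * 1.3
= 11.22 * 1.3
= 14.59 m/min

14.59


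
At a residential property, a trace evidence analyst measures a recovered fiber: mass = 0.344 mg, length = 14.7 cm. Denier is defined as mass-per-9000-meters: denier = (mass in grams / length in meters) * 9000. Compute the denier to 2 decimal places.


Denier calculation:
Mass in grams = 0.344 mg / 1000 = 0.000344 g
Length in meters = 14.7 cm / 100 = 0.147 m
Linear density = mass / length = 0.000344 / 0.147 = 0.00234014 g/m
Denier = (g/m) * 9000 = 0.00234014 * 9000 = 21.06

21.06


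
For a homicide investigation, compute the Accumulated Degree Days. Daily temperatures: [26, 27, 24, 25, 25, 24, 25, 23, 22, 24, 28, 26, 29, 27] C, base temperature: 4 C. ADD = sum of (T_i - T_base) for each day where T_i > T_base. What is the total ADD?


Computing ADD day by day:
Day 1: max(0, 26 - 4) = 22
Day 2: max(0, 27 - 4) = 23
Day 3: max(0, 24 - 4) = 20
Day 4: max(0, 25 - 4) = 21
Day 5: max(0, 25 - 4) = 21
Day 6: max(0, 24 - 4) = 20
Day 7: max(0, 25 - 4) = 21
Day 8: max(0, 23 - 4) = 19
Day 9: max(0, 22 - 4) = 18
Day 10: max(0, 24 - 4) = 20
Day 11: max(0, 28 - 4) = 24
Day 12: max(0, 26 - 4) = 22
Day 13: max(0, 29 - 4) = 25
Day 14: max(0, 27 - 4) = 23
Total ADD = 299

299


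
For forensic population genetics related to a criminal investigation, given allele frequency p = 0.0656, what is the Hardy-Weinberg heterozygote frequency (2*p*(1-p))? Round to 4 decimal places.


Hardy-Weinberg heterozygote frequency:
q = 1 - p = 1 - 0.0656 = 0.9344
2pq = 2 * 0.0656 * 0.9344 = 0.1226

0.1226


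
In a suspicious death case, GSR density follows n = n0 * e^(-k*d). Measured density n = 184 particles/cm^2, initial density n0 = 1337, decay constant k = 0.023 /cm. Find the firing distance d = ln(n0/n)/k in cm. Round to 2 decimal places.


GSR distance calculation:
n0/n = 1337 / 184 = 7.266304
ln(n0/n) = 1.983248
d = 1.983248 / 0.023 = 86.23 cm

86.23


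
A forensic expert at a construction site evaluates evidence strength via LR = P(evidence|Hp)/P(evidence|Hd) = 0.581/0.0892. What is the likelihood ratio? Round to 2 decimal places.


Likelihood ratio calculation:
LR = P(E|Hp) / P(E|Hd)
LR = 0.581 / 0.0892
LR = 6.51

6.51


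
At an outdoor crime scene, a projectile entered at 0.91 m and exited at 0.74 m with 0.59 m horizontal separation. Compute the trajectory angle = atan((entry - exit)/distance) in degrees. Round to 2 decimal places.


Bullet trajectory angle:
Height difference = 0.91 - 0.74 = 0.17 m
angle = atan(0.17 / 0.59)
angle = atan(0.288136)
angle = 16.07 degrees

16.07


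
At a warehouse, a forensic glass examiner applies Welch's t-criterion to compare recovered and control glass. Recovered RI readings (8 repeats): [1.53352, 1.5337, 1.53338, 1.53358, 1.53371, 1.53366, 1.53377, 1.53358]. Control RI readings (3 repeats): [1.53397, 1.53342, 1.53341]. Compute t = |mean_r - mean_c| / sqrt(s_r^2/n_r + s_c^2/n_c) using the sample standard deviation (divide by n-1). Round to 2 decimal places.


Welch's t-criterion for glass RI comparison:
Recovered mean = sum / n_r = 12.2689 / 8 = 1.5336125
Control mean = sum / n_c = 4.6008 / 3 = 1.5336
Recovered sample variance s_r^2 = 1.55643e-08
Control sample variance s_c^2 = 1.027e-07
Welch SE (unpooled) = sqrt(s_r^2/n_r + s_c^2/n_c) = sqrt(1.94554e-09 + 3.42333e-08) = sqrt(3.61788e-08) = 0.000190207
|mean_r - mean_c| = 1.25e-05
t = 1.25e-05 / 0.000190207 = 0.07

0.07


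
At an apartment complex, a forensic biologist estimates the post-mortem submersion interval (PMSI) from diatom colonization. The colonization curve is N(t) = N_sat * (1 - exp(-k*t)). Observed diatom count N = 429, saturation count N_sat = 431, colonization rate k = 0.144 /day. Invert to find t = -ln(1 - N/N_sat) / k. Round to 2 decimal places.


PMSI from diatom colonization curve:
N / N_sat = 429 / 431 = 0.99536
1 - N/N_sat = 0.00464
ln(1 - N/N_sat) = -5.373041
t = -ln(1 - N/N_sat) / k = -(-5.373041) / 0.144 = 37.31 days

37.31


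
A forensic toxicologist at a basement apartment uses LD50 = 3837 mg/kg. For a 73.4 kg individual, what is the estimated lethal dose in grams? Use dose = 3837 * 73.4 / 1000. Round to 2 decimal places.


Lethal dose calculation:
Lethal dose = LD50 * body_weight / 1000
= 3837 * 73.4 / 1000
= 281635.8 / 1000
= 281.64 g

281.64


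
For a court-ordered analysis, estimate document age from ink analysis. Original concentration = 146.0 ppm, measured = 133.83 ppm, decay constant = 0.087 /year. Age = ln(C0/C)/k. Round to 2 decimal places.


Document age estimation:
C0/C = 146.0 / 133.83 = 1.090936
ln(C0/C) = 0.087036
t = 0.087036 / 0.087 = 1.00 years

1.00


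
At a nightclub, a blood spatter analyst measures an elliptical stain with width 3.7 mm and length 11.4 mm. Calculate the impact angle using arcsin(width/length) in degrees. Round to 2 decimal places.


Blood spatter impact angle calculation:
width / length = 3.7 / 11.4 = 0.324561
angle = arcsin(0.324561)
angle = 18.94 degrees

18.94


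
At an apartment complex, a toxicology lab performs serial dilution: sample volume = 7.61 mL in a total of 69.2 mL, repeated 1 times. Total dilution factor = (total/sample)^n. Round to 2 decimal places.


Dilution factor calculation:
Single dilution = V_total / V_sample = 69.2 / 7.61 ≈ 9.093298
Number of dilutions = 1
Total DF = (69.2 / 7.61)^1 (full precision, rounded at the end) = 9.09

9.09


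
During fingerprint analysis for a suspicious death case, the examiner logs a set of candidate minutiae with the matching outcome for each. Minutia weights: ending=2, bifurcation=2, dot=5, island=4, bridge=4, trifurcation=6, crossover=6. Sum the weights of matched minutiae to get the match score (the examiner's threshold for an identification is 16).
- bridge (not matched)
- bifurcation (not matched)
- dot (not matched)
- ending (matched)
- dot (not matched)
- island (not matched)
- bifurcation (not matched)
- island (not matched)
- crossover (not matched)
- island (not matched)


Weighted minutiae match score:
  bridge: not matched, +0
  bifurcation: not matched, +0
  dot: not matched, +0
  ending: matched, +2 (running total 2)
  dot: not matched, +0
  island: not matched, +0
  bifurcation: not matched, +0
  island: not matched, +0
  crossover: not matched, +0
  island: not matched, +0
Total score = 2
Threshold = 16; verdict = inconclusive

2


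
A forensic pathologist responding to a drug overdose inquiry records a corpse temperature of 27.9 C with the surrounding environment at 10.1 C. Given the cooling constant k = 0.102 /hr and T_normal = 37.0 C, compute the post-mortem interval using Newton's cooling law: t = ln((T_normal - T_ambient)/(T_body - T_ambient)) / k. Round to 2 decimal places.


Using Newton's law of cooling:
t = ln((T_normal - T_ambient) / (T_body - T_ambient)) / k
T_normal - T_ambient = 26.9
T_body - T_ambient = 17.8
Ratio = 1.511236
ln(ratio) = 0.412928
t = 0.412928 / 0.102 = 4.05 hours

4.05


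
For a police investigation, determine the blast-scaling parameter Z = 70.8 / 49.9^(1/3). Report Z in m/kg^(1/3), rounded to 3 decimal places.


Scaled distance calculation:
W^(1/3) = 49.9^(1/3) = 3.681574
Z = R / W^(1/3) = 70.8 / 3.681574
Z = 19.231 m/kg^(1/3)

19.231


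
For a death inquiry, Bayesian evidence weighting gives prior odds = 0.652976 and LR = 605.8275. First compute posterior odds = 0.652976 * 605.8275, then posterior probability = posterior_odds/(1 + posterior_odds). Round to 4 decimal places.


Bayesian evidence evaluation:
Posterior odds = prior_odds * LR = 0.652976 * 605.8275 = 395.5908
Posterior probability = posterior_odds / (1 + posterior_odds)
= 395.5908 / (1 + 395.5908)
= 395.5908 / 396.5908
= 0.9975

0.9975


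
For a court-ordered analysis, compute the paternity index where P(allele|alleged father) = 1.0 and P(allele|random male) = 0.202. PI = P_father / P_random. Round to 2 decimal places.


Paternity Index calculation:
PI = P(allele|father) / P(allele|random)
PI = 1.0 / 0.202
PI = 4.95

4.95
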